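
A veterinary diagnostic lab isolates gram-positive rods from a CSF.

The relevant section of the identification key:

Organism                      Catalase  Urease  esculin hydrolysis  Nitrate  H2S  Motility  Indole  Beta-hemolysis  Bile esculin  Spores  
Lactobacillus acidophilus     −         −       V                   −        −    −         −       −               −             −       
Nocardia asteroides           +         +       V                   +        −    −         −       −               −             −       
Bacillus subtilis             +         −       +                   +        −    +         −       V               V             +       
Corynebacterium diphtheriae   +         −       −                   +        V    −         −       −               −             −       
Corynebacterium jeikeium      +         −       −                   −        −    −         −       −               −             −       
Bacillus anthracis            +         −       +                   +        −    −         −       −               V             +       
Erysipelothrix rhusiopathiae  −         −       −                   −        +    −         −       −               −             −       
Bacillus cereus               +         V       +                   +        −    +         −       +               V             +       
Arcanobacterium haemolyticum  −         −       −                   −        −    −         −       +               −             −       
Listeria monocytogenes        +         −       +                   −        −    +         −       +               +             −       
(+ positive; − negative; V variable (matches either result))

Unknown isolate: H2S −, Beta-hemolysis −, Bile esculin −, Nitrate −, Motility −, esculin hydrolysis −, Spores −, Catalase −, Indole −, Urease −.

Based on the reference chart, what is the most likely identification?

Lactobacillus acidophilus

Indole −: all 10 remaining candidates are consistent.
Bile esculin −: excludes Listeria monocytogenes — 9 left.
Spores −: excludes Bacillus subtilis, Bacillus anthracis, Bacillus cereus — 6 left.
Motility −: all 6 remaining candidates are consistent.
Urease −: excludes Nocardia asteroides — 5 left.
Catalase −: excludes Corynebacterium diphtheriae, Corynebacterium jeikeium — 3 left.
esculin hydrolysis −: all 3 remaining candidates are consistent.
Beta-hemolysis −: excludes Arcanobacterium haemolyticum — 2 left.
Nitrate −: all 2 remaining candidates are consistent.
H2S −: excludes Erysipelothrix rhusiopathiae — 1 left.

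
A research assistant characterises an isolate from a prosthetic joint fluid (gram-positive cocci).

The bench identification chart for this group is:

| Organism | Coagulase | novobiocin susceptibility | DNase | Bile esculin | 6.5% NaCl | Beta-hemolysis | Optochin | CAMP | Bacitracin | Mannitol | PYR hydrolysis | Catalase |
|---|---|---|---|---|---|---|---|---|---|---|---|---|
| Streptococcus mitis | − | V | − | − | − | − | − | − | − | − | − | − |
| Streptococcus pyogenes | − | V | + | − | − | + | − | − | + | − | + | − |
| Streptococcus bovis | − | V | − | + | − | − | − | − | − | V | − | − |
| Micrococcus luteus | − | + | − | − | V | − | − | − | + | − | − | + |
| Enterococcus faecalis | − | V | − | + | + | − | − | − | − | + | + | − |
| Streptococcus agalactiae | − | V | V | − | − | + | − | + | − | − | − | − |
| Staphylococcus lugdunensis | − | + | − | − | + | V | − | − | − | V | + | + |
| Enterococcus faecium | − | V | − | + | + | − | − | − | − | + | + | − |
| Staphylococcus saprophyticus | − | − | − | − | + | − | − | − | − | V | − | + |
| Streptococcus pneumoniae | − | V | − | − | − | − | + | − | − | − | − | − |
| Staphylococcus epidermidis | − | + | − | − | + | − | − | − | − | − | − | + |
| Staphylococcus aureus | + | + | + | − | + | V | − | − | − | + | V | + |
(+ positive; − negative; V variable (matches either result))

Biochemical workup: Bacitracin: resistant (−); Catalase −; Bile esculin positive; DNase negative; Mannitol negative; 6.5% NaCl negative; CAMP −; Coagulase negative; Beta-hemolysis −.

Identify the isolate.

Streptococcus bovis

Bacitracin −: excludes Streptococcus pyogenes, Micrococcus luteus — 10 left.
Bile esculin +: excludes 7 organisms — 3 left.
CAMP −: all 3 remaining candidates are consistent.
DNase −: all 3 remaining candidates are consistent.
Beta-hemolysis −: all 3 remaining candidates are consistent.
Coagulase −: all 3 remaining candidates are consistent.
Mannitol −: excludes Enterococcus faecalis, Enterococcus faecium — 1 left.
Catalase −: the one remaining candidate is consistent.
6.5% NaCl −: the one remaining candidate is consistent.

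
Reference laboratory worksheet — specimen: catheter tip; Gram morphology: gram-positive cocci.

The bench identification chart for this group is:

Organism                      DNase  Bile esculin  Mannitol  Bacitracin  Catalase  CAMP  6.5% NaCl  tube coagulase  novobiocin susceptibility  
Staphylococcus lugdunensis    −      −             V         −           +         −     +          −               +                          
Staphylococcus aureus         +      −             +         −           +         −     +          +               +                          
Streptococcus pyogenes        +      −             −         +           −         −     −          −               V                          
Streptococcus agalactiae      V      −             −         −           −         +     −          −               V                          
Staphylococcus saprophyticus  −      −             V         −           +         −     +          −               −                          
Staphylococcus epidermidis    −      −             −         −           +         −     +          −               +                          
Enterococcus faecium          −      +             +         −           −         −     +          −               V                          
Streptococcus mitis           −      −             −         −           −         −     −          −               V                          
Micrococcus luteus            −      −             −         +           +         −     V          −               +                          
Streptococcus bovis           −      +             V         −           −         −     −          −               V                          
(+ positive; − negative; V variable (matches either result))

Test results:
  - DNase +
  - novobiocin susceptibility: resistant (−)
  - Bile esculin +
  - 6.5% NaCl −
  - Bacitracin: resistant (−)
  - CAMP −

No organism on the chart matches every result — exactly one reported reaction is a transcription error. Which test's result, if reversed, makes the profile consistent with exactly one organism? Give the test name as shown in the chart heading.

DNase

As reported, no row in the chart matches all 6 reactions.
Reversing Bile esculin → still no organism matches.
Reversing novobiocin susceptibility → still no organism matches.
Reversing DNase (to −) → unique match: Streptococcus bovis.
Reversing Bacitracin → still no organism matches.
Reversing 6.5% NaCl → still no organism matches.
Reversing CAMP → still no organism matches.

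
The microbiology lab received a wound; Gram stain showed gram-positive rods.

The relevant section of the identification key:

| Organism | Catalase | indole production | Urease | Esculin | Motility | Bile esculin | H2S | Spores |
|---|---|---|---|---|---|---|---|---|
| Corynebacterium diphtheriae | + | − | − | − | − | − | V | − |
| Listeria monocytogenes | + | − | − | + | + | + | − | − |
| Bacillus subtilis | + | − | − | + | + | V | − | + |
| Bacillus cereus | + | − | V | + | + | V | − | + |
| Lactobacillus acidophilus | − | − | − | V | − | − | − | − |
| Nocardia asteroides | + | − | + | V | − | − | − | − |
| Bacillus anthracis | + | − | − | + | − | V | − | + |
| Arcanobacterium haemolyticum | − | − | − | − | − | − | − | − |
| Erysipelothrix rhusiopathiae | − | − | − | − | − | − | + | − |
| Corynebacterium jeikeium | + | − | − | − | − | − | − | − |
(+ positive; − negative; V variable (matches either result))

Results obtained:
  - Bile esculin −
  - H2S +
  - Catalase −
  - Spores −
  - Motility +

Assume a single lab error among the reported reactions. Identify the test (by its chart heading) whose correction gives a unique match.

Motility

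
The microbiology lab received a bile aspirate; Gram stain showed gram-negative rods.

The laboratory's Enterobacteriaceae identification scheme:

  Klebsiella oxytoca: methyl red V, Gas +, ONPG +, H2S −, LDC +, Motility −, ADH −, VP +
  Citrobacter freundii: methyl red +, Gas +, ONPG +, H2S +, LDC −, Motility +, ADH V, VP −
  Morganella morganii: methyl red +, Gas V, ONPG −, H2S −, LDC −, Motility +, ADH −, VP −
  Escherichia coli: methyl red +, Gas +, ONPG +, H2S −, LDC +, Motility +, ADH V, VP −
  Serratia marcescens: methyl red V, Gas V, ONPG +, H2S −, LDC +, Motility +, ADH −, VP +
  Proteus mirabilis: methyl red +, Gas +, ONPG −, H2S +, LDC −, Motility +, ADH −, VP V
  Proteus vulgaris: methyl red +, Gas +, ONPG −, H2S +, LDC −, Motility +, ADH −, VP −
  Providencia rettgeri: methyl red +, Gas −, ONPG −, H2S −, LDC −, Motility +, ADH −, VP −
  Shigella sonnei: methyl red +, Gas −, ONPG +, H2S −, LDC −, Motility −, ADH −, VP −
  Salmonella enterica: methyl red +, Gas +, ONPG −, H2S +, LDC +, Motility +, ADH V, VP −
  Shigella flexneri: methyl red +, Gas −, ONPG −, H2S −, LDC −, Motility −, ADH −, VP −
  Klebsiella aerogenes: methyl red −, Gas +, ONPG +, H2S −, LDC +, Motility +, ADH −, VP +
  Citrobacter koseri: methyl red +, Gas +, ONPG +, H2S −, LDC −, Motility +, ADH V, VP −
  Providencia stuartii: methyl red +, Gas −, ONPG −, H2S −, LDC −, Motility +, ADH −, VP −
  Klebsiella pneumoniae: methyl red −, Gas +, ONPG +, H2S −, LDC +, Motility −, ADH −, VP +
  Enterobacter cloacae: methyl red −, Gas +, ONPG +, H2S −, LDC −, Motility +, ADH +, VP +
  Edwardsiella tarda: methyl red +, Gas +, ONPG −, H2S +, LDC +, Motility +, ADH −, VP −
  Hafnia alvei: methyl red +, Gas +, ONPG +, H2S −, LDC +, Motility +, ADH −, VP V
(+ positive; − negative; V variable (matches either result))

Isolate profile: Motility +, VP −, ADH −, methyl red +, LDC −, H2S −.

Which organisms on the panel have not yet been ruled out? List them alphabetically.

Citrobacter koseri, Morganella morganii, Providencia rettgeri, Providencia stuartii

methyl red +: excludes Klebsiella aerogenes, Klebsiella pneumoniae, Enterobacter cloacae — 15 left.
VP −: excludes Klebsiella oxytoca, Serratia marcescens — 13 left.
Motility +: excludes Shigella sonnei, Shigella flexneri — 11 left.
ADH −: all 11 remaining candidates are consistent.
H2S −: excludes 5 organisms — 6 left.
LDC −: excludes Escherichia coli, Hafnia alvei — 4 left.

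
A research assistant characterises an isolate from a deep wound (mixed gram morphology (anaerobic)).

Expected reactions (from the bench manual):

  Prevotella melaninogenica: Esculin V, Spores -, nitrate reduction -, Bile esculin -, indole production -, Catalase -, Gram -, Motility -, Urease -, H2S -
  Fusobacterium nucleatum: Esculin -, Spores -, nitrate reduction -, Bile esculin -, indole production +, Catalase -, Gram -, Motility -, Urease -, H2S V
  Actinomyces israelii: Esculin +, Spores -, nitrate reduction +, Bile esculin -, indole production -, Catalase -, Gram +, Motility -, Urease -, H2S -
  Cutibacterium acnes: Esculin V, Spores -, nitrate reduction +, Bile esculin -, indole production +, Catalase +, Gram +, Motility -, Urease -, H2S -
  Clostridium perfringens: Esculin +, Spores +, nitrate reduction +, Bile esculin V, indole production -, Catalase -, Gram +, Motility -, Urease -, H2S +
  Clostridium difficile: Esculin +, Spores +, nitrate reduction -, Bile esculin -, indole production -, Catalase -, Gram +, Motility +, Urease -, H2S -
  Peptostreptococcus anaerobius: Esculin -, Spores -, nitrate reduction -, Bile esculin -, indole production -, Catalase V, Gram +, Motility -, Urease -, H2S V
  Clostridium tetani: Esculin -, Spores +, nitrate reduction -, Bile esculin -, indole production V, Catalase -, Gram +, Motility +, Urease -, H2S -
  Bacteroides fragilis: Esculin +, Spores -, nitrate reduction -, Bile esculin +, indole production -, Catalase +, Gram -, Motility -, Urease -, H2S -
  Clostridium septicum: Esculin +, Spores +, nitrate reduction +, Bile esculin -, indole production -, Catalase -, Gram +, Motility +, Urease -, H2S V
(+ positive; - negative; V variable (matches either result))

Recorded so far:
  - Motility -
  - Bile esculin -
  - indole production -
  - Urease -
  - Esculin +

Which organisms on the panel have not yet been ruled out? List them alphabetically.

indole production -: excludes Fusobacterium nucleatum, Cutibacterium acnes — 8 left.
Esculin +: excludes Peptostreptococcus anaerobius, Clostridium tetani — 6 left.
Urease -: all 6 remaining candidates are consistent.
Bile esculin -: excludes Bacteroides fragilis — 5 left.
Motility -: excludes Clostridium difficile, Clostridium septicum — 3 left.

Actinomyces israelii, Clostridium perfringens, Prevotella melaninogenica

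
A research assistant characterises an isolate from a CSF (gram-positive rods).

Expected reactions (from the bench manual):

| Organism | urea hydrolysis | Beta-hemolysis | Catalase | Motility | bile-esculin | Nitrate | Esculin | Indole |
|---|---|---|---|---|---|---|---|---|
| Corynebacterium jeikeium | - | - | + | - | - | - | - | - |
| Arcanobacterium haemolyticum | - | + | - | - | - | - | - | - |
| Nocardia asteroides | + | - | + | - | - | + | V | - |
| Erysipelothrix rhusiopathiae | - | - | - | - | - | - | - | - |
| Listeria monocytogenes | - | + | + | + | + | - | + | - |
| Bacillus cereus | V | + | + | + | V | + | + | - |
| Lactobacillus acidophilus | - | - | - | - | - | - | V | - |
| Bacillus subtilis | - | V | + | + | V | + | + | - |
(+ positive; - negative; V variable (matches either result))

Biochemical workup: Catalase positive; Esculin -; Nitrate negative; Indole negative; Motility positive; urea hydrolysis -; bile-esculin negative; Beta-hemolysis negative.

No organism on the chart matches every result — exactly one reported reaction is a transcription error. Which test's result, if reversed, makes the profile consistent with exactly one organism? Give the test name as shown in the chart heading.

As reported, no row in the chart matches all 8 reactions.
Reversing Beta-hemolysis → still no organism matches.
Reversing Nitrate → still no organism matches.
Reversing urea hydrolysis → still no organism matches.
Reversing Catalase → still no organism matches.
Reversing bile-esculin → still no organism matches.
Reversing Indole → still no organism matches.
Reversing Esculin → still no organism matches.
Reversing Motility (to -) → unique match: Corynebacterium jeikeium.

Motility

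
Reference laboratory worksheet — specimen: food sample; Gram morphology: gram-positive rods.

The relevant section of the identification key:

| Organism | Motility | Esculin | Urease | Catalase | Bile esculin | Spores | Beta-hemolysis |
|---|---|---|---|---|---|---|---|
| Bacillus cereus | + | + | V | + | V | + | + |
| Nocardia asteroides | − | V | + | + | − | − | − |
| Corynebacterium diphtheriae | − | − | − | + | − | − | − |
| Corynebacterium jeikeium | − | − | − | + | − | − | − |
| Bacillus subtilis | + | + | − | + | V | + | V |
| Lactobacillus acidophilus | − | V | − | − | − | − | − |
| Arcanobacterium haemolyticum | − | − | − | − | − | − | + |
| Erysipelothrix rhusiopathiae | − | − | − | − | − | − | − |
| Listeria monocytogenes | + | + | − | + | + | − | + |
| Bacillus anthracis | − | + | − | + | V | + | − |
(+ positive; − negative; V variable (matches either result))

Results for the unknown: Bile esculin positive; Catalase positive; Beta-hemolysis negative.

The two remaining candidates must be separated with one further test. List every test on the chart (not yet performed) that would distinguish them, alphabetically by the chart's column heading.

Motility

Bile esculin +: excludes 6 organisms — 4 left.
Catalase +: all 4 remaining candidates are consistent.
Beta-hemolysis −: excludes Bacillus cereus, Listeria monocytogenes — 2 left.
Two candidates remain: Bacillus anthracis and Bacillus subtilis.
  Motility: Bacillus anthracis −, Bacillus subtilis + — discriminates.
  Esculin: + vs + — same for both, does not separate.
  Urease: − vs − — same for both, does not separate.
  Spores: + vs + — same for both, does not separate.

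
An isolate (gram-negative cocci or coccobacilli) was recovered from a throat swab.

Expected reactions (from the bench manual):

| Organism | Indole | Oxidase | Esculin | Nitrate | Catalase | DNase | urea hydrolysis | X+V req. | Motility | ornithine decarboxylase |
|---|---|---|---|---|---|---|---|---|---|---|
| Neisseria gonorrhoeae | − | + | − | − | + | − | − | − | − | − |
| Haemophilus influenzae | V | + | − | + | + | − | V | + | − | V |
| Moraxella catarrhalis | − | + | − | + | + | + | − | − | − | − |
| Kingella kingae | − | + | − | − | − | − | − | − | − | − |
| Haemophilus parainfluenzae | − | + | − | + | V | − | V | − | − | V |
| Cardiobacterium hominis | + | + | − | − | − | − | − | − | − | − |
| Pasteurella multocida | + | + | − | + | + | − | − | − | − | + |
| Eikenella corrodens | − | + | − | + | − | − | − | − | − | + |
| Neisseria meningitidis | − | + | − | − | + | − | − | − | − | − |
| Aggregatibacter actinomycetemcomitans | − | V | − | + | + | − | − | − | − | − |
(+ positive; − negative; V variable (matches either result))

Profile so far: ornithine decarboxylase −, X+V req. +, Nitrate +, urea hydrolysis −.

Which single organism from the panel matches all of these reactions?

Haemophilus influenzae

X+V req. +: excludes 9 organisms — 1 left.
urea hydrolysis −: the one remaining candidate is consistent.
Nitrate +: the one remaining candidate is consistent.
ornithine decarboxylase −: the one remaining candidate is consistent.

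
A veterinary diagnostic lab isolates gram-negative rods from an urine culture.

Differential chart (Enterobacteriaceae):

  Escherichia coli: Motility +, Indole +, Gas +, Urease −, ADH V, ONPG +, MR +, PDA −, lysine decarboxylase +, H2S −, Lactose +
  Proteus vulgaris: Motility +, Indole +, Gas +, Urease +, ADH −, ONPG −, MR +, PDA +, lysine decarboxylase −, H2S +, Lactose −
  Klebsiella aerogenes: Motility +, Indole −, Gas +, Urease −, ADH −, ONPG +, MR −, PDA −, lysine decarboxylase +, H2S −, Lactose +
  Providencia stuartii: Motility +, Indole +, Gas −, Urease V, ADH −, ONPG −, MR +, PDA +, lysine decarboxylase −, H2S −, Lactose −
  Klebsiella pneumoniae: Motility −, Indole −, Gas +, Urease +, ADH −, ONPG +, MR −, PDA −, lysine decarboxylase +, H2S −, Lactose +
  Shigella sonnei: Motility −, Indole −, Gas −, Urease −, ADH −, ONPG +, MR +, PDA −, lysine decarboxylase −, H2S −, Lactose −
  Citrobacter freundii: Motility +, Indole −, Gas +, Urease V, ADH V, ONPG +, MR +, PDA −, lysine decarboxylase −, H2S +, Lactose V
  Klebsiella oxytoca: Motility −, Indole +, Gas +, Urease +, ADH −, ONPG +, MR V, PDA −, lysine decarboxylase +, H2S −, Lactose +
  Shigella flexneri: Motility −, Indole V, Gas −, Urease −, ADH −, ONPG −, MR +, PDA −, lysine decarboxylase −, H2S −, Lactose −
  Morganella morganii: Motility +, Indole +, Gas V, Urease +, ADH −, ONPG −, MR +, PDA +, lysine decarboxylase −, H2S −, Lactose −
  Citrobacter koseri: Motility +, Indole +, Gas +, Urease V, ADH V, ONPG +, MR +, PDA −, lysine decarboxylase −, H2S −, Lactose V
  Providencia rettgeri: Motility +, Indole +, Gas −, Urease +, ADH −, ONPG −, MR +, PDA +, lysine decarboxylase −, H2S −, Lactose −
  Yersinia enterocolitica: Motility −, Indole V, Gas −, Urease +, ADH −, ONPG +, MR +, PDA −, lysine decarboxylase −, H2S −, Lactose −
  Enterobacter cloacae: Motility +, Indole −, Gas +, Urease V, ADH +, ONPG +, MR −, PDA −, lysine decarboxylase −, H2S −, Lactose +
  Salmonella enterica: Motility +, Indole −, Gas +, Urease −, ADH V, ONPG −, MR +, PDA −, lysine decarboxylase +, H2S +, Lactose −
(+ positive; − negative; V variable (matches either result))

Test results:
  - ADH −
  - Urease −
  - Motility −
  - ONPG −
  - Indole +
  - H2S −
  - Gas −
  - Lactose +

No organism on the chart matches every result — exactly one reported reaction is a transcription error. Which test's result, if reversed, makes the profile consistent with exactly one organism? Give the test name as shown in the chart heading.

Lactose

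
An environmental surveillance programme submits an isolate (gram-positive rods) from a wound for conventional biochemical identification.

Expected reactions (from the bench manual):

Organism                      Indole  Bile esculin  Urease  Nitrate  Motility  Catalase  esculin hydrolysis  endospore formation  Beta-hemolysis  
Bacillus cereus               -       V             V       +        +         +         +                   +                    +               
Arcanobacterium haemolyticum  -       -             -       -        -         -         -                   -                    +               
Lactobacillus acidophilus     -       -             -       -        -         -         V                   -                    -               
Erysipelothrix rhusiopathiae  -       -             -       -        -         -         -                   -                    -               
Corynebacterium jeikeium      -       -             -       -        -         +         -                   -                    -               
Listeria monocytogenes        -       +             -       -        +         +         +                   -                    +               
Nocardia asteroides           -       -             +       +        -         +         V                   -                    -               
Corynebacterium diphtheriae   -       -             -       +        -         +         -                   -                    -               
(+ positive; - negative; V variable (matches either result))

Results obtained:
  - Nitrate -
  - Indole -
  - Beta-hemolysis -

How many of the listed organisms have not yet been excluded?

3

Beta-hemolysis -: excludes Bacillus cereus, Arcanobacterium haemolyticum, Listeria monocytogenes — 5 left.
Nitrate -: excludes Nocardia asteroides, Corynebacterium diphtheriae — 3 left.
Indole -: all 3 remaining candidates are consistent.
Still consistent: Corynebacterium jeikeium, Erysipelothrix rhusiopathiae, Lactobacillus acidophilus.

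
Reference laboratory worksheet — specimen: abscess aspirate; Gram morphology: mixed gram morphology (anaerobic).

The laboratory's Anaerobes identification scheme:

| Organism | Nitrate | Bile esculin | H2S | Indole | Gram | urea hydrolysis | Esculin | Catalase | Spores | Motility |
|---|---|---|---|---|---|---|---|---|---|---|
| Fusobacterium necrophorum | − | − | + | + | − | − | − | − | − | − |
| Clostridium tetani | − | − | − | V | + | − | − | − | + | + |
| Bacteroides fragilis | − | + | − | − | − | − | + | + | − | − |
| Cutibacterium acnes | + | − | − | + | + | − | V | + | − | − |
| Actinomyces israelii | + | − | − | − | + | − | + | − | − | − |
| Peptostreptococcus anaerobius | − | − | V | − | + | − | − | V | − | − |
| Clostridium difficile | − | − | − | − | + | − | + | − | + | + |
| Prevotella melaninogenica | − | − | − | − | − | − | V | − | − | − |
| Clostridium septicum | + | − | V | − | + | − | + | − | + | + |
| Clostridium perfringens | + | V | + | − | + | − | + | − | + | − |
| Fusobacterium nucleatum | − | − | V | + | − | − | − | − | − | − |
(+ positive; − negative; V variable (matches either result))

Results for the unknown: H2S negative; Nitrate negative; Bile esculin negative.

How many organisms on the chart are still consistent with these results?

5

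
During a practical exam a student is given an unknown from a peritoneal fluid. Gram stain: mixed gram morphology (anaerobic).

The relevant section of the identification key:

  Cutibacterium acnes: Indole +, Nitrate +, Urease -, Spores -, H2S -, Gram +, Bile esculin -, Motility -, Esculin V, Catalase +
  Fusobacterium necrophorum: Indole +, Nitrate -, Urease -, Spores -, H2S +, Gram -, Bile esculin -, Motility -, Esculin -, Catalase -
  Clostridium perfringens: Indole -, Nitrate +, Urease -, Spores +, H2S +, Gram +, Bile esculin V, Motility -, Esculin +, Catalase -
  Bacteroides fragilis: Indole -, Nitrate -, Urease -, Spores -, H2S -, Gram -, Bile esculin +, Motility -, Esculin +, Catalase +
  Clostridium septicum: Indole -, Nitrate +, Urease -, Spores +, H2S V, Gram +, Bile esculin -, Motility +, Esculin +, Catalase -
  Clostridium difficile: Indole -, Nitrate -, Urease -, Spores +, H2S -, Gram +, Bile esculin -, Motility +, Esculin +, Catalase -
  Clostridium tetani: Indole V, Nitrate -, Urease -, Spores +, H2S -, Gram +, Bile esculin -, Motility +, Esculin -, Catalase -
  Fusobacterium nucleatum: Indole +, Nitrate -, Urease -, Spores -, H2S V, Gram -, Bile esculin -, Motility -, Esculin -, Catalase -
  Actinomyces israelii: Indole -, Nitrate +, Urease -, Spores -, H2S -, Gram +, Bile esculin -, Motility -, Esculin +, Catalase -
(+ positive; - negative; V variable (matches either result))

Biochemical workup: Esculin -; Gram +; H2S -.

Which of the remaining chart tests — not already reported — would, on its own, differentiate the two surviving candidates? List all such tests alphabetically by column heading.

Catalase, Motility, Nitrate, Spores

Gram +: excludes Fusobacterium necrophorum, Bacteroides fragilis, Fusobacterium nucleatum — 6 left.
Esculin -: excludes Clostridium perfringens, Clostridium septicum, Clostridium difficile, Actinomyces israelii — 2 left.
H2S -: all 2 remaining candidates are consistent.
Two candidates remain: Clostridium tetani and Cutibacterium acnes.
  Indole: V vs + — variable for at least one, does not separate.
  Nitrate: Clostridium tetani -, Cutibacterium acnes + — discriminates.
  Urease: - vs - — same for both, does not separate.
  Spores: Clostridium tetani +, Cutibacterium acnes - — discriminates.
  Bile esculin: - vs - — same for both, does not separate.
  Motility: Clostridium tetani +, Cutibacterium acnes - — discriminates.
  Catalase: Clostridium tetani -, Cutibacterium acnes + — discriminates.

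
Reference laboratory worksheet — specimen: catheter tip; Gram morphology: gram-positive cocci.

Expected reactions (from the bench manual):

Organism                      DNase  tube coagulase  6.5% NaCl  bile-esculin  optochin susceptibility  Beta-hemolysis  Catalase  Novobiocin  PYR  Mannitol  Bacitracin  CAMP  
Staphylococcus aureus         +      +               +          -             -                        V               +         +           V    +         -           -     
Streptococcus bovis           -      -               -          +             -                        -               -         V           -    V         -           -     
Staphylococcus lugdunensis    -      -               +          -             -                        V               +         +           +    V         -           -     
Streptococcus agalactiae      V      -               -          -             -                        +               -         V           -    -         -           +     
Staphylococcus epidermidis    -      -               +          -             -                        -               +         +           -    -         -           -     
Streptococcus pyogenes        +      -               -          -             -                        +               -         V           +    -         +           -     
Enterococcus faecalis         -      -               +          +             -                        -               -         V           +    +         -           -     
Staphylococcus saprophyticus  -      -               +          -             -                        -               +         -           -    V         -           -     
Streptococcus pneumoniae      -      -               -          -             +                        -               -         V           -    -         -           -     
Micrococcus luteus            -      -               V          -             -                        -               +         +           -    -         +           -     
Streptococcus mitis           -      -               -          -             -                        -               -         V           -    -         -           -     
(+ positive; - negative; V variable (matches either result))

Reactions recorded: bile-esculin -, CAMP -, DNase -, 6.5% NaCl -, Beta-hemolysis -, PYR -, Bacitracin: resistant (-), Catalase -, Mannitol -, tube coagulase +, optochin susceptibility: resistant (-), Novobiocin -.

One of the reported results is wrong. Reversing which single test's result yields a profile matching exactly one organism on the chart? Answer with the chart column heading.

As reported, no row in the chart matches all 12 reactions.
Reversing Novobiocin → still no organism matches.
Reversing optochin susceptibility → still no organism matches.
Reversing CAMP → still no organism matches.
Reversing PYR → still no organism matches.
Reversing tube coagulase (to -) → unique match: Streptococcus mitis.
Reversing DNase → still no organism matches.
Reversing Catalase → still no organism matches.
Reversing Bacitracin → still no organism matches.
Reversing Mannitol → still no organism matches.
Reversing Beta-hemolysis → still no organism matches.
Reversing 6.5% NaCl → still no organism matches.
Reversing bile-esculin → still no organism matches.

tube coagulase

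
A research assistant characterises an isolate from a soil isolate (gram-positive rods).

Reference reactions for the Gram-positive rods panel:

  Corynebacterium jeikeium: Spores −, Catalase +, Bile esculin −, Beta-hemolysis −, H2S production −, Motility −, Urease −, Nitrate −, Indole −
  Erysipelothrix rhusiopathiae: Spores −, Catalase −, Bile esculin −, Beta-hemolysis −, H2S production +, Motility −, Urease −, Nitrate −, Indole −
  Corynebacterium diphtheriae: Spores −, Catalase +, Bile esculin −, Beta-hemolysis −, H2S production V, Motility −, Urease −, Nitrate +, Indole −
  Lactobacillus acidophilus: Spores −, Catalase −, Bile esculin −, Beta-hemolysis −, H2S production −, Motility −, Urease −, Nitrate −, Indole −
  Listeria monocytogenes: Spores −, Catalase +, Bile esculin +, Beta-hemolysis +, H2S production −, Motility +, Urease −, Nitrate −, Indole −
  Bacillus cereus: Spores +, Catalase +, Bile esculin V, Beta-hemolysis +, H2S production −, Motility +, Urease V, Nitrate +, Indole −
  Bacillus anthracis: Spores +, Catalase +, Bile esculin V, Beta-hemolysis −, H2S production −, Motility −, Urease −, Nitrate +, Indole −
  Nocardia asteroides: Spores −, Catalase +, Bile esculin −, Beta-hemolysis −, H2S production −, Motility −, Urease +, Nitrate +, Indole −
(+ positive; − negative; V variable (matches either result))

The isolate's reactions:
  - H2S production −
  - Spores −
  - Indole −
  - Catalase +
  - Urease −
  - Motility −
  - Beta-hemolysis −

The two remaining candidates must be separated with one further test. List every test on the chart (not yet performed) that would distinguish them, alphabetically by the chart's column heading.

Beta-hemolysis −: excludes Listeria monocytogenes, Bacillus cereus — 6 left.
Motility −: all 6 remaining candidates are consistent.
Indole −: all 6 remaining candidates are consistent.
H2S production −: excludes Erysipelothrix rhusiopathiae — 5 left.
Urease −: excludes Nocardia asteroides — 4 left.
Catalase +: excludes Lactobacillus acidophilus — 3 left.
Spores −: excludes Bacillus anthracis — 2 left.
Two candidates remain: Corynebacterium diphtheriae and Corynebacterium jeikeium.
  Bile esculin: − vs − — same for both, does not separate.
  Nitrate: Corynebacterium diphtheriae +, Corynebacterium jeikeium − — discriminates.

Nitrate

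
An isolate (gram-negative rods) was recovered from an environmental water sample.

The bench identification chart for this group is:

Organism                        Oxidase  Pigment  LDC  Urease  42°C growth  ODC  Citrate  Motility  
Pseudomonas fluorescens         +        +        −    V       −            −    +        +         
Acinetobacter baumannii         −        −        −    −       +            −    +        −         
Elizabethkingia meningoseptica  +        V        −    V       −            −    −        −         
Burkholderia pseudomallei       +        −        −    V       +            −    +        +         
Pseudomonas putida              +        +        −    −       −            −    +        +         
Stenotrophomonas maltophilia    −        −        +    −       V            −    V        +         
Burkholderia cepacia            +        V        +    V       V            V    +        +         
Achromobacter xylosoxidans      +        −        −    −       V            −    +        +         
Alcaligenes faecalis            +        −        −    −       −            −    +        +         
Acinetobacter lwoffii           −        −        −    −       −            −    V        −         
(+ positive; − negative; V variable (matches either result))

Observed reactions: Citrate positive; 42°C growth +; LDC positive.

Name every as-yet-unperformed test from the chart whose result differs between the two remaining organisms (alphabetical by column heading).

Oxidase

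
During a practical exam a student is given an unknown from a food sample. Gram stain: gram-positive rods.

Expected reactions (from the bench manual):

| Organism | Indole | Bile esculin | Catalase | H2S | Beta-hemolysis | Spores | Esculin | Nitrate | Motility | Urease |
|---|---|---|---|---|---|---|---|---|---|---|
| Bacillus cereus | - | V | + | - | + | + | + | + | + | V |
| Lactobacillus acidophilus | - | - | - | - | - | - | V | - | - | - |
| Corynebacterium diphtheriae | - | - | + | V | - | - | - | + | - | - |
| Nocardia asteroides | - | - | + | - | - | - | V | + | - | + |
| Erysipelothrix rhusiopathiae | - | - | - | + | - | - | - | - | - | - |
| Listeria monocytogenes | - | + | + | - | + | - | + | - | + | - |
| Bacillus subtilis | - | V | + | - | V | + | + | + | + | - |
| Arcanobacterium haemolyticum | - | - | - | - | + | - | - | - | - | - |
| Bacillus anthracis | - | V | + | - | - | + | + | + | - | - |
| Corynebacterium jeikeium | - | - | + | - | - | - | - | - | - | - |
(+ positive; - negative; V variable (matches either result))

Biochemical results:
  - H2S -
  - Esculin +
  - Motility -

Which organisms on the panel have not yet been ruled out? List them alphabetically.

H2S -: excludes Erysipelothrix rhusiopathiae — 9 left.
Esculin +: excludes Corynebacterium diphtheriae, Arcanobacterium haemolyticum, Corynebacterium jeikeium — 6 left.
Motility -: excludes Bacillus cereus, Listeria monocytogenes, Bacillus subtilis — 3 left.

Bacillus anthracis, Lactobacillus acidophilus, Nocardia asteroides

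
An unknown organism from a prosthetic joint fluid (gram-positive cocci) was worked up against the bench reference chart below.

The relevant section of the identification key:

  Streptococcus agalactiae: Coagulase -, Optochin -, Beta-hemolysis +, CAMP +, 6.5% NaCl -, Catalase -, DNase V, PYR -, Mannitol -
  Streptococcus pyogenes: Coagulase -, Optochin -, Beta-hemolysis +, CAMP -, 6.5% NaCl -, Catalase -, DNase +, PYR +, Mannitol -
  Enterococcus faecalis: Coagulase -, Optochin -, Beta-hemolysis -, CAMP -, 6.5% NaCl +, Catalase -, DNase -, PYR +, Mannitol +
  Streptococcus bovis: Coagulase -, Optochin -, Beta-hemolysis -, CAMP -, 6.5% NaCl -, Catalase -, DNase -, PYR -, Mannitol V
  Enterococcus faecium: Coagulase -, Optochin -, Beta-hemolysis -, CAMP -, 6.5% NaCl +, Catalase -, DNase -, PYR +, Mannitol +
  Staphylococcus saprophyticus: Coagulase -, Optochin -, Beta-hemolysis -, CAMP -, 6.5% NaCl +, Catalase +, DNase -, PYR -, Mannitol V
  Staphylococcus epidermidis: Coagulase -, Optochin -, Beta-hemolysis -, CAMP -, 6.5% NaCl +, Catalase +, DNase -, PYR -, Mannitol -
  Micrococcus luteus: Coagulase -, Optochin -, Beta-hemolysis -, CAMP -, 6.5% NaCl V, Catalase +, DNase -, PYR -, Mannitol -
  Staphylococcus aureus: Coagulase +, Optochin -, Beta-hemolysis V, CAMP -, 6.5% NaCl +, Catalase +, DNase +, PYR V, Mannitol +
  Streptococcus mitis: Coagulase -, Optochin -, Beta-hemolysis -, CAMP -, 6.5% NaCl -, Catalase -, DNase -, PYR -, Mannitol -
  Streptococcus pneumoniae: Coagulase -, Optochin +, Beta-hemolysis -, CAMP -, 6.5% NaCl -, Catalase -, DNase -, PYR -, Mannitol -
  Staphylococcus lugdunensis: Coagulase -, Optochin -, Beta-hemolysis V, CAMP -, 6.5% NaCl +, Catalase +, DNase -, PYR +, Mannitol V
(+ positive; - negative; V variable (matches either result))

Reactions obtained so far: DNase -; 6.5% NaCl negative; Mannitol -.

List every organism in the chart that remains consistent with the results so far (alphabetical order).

Micrococcus luteus, Streptococcus agalactiae, Streptococcus bovis, Streptococcus mitis, Streptococcus pneumoniae

DNase -: excludes Streptococcus pyogenes, Staphylococcus aureus — 10 left.
Mannitol -: excludes Enterococcus faecalis, Enterococcus faecium — 8 left.
6.5% NaCl -: excludes Staphylococcus saprophyticus, Staphylococcus epidermidis, Staphylococcus lugdunensis — 5 left.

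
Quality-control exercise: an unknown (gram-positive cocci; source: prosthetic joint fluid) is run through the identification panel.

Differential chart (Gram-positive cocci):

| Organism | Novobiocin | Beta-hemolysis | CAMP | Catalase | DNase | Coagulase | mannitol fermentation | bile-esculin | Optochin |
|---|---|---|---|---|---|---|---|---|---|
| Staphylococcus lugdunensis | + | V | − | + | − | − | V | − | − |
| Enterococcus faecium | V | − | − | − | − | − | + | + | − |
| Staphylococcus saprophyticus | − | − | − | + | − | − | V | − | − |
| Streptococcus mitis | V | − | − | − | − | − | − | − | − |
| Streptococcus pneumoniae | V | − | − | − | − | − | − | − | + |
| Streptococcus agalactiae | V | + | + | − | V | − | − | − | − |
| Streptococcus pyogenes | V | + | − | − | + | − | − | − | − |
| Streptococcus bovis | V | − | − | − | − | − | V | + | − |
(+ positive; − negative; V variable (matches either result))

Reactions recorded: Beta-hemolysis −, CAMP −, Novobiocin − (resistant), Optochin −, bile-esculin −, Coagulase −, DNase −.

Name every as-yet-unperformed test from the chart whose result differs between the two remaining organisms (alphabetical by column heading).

Novobiocin −: excludes Staphylococcus lugdunensis — 7 left.
bile-esculin −: excludes Enterococcus faecium, Streptococcus bovis — 5 left.
Beta-hemolysis −: excludes Streptococcus agalactiae, Streptococcus pyogenes — 3 left.
CAMP −: all 3 remaining candidates are consistent.
Coagulase −: all 3 remaining candidates are consistent.
DNase −: all 3 remaining candidates are consistent.
Optochin −: excludes Streptococcus pneumoniae — 2 left.
Two candidates remain: Staphylococcus saprophyticus and Streptococcus mitis.
  Catalase: Staphylococcus saprophyticus +, Streptococcus mitis − — discriminates.
  mannitol fermentation: V vs − — variable for at least one, does not separate.

Catalase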